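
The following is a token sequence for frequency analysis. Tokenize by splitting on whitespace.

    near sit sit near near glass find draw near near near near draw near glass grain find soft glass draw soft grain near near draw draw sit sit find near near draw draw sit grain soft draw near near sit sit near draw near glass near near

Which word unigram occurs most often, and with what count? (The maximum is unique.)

"near", 18 times

Unigram frequencies (highest first):
  near: 18
  draw: 9
  sit: 7
  glass: 4
  find: 3
  grain: 3
  … (1 more, each ≤ 3)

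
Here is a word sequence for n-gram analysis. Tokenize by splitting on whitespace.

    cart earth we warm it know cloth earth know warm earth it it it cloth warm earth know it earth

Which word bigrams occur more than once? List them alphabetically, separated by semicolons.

earth know; it it; warm earth

Bigram counts meeting the condition (more than once):
  earth know: 2
  it it: 2
  warm earth: 2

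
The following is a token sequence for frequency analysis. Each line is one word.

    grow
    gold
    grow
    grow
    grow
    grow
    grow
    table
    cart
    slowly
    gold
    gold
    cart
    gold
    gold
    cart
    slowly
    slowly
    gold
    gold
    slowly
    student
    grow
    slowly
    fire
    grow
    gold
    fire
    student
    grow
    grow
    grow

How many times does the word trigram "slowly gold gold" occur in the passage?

Scanning the 30 overlapping trigram windows for "slowly gold gold":
  position 10–12: slowly gold gold
  position 18–20: slowly gold gold

2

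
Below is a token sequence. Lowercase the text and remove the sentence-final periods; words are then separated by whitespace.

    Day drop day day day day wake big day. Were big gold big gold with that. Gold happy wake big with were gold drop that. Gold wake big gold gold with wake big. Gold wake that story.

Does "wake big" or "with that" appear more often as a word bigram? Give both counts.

"wake big" (4 vs 1)

"wake big": 4 occurrences
"with that": 1 occurrence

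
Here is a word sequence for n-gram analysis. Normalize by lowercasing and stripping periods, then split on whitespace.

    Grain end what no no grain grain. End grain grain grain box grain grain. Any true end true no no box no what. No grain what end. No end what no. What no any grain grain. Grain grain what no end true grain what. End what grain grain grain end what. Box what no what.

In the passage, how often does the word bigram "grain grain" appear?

Scanning the 54 overlapping bigram windows for "grain grain":
  position 6–7: grain grain
  position 9–10: grain grain
  position 10–11: grain grain
  position 13–14: grain grain
  position 35–36: grain grain
  position 36–37: grain grain
  position 37–38: grain grain
  position 47–48: grain grain
  position 48–49: grain grain

9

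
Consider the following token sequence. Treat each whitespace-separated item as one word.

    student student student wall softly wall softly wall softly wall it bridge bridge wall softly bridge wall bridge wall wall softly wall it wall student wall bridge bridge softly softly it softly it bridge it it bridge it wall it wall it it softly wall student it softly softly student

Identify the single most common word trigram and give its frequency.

Trigram frequencies (highest first):
  wall softly wall: 4
  softly wall softly: 2
  softly wall it: 2
  wall it wall: 2
  it bridge it: 2
  it wall it: 2
  … (34 more, each ≤ 1)

"wall softly wall", 4 times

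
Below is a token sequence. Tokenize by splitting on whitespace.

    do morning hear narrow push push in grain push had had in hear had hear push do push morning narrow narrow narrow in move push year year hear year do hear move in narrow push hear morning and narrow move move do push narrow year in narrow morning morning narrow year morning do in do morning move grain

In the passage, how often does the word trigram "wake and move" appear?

0

Scanning the 56 overlapping trigram windows for "wake and move":
  (none found)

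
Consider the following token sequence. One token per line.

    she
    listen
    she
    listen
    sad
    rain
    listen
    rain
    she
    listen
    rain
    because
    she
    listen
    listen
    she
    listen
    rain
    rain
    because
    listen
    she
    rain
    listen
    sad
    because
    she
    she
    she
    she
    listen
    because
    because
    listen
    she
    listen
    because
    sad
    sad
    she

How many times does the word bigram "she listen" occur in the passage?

7

Scanning the 39 overlapping bigram windows for "she listen":
  position 1–2: she listen
  position 3–4: she listen
  position 9–10: she listen
  position 13–14: she listen
  position 16–17: she listen
  position 30–31: she listen
  position 35–36: she listen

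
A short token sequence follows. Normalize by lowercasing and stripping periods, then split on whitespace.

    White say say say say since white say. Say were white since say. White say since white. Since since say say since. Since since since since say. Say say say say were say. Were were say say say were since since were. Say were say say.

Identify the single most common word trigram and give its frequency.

Trigram frequencies (highest first):
  say say say: 6
  say say were: 3
  since since since: 3
  white say say: 2
  say say since: 2
  say since white: 2
  … (21 more, each ≤ 2)

"say say say", 6 times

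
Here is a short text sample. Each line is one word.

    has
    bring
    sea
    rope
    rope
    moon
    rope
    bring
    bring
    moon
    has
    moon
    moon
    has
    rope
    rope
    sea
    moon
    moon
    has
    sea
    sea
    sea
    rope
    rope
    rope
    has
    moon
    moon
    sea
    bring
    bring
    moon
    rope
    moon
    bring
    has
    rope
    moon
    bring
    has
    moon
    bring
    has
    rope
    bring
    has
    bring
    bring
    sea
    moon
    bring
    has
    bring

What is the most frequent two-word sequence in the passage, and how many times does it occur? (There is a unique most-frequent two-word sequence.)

"bring has", 5 times

Bigram frequencies (highest first):
  bring has: 5
  rope rope: 4
  moon bring: 4
  has bring: 3
  rope moon: 3
  bring bring: 3
  … (16 more, each ≤ 3)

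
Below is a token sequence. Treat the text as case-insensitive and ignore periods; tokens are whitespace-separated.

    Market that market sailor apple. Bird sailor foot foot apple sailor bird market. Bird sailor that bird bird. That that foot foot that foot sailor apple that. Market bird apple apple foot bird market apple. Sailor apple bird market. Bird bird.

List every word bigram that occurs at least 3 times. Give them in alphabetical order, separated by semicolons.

bird market; market bird; sailor apple

Bigram counts meeting the condition (at least 3 times):
  bird market: 3
  market bird: 3
  sailor apple: 3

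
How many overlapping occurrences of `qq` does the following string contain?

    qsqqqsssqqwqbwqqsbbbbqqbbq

Sliding a length-2 window over the 26 characters (25 positions):
  position 3–4: qq
  position 4–5: qq
  position 9–10: qq
  position 15–16: qq
  position 22–23: qq

5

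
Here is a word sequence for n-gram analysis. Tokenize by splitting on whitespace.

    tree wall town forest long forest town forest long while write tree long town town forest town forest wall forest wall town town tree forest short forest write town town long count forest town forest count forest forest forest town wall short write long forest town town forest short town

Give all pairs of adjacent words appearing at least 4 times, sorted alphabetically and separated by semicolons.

Bigram counts meeting the condition (at least 4 times):
  forest town: 5
  town forest: 6
  town town: 4

forest town; town forest; town town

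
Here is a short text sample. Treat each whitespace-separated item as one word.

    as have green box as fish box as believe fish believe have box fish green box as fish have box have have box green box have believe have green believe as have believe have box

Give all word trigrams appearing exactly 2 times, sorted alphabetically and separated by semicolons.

Trigram counts meeting the condition (exactly 2 times):
  believe have box: 2
  box as fish: 2
  green box as: 2
  have believe have: 2

believe have box; box as fish; green box as; have believe have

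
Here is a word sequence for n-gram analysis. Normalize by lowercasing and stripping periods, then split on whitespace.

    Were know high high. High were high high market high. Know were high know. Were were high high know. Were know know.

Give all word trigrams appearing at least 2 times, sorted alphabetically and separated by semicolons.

Trigram counts meeting the condition (at least 2 times):
  high know were: 3
  were high high: 2

high know were; were high high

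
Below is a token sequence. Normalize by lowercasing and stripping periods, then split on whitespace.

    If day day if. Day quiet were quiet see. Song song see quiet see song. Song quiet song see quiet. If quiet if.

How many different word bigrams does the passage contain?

15

23 tokens → 22 bigram windows in total.
Repeated bigrams (each contributes count−1 duplicates):
  if day: 2
  quiet if: 2
  quiet see: 2
  see quiet: 2
  see song: 2
  song see: 2
  song song: 2
7 duplicate windows → 22 − 7 = 15 distinct.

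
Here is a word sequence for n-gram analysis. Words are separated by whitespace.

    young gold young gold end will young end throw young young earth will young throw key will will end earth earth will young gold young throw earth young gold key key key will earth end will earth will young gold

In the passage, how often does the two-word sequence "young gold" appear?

5

Scanning the 39 overlapping bigram windows for "young gold":
  position 1–2: young gold
  position 3–4: young gold
  position 23–24: young gold
  position 28–29: young gold
  position 39–40: young gold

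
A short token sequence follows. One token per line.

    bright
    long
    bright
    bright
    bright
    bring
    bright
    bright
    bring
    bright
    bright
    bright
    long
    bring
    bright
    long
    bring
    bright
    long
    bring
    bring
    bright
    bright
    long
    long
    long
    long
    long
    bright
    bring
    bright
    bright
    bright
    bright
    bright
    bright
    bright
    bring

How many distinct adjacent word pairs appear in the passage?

8

38 tokens → 37 bigram windows in total.
Repeated bigrams (each contributes count−1 duplicates):
  bright bright: 12
  bring bright: 6
  bright long: 5
  bright bring: 4
  long long: 4
  long bring: 3
  long bright: 2
29 duplicate windows → 37 − 29 = 8 distinct.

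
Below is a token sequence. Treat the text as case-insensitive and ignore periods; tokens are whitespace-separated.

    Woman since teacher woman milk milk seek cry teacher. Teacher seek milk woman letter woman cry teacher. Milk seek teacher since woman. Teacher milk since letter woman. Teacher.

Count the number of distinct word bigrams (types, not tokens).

28 tokens → 27 bigram windows in total.
Repeated bigrams (each contributes count−1 duplicates):
  cry teacher: 2
  letter woman: 2
  milk seek: 2
  teacher milk: 2
  woman teacher: 2
5 duplicate windows → 27 − 5 = 22 distinct.

22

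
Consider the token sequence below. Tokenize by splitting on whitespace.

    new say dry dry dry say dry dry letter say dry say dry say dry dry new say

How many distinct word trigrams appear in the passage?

18 tokens → 16 trigram windows in total.
Repeated trigrams (each contributes count−1 duplicates):
  dry say dry: 3
  say dry dry: 3
  say dry say: 2
5 duplicate windows → 16 − 5 = 11 distinct.

11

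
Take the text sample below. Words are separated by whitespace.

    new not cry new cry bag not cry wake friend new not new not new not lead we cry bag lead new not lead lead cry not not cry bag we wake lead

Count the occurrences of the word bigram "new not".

Scanning the 32 overlapping bigram windows for "new not":
  position 1–2: new not
  position 11–12: new not
  position 13–14: new not
  position 15–16: new not
  position 22–23: new not

5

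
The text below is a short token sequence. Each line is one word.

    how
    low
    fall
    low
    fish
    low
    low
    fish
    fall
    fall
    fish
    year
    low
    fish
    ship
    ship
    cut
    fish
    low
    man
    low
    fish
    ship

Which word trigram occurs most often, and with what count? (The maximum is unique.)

Trigram frequencies (highest first):
  low fish ship: 2
  how low fall: 1
  low fall low: 1
  fall low fish: 1
  low fish low: 1
  fish low low: 1
  … (14 more, each ≤ 1)

"low fish ship", 2 times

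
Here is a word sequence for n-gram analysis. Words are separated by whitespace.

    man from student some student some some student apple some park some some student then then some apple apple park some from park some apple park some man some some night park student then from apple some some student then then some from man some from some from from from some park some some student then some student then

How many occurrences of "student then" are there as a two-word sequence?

5

Scanning the 58 overlapping bigram windows for "student then":
  position 14–15: student then
  position 33–34: student then
  position 39–40: student then
  position 55–56: student then
  position 58–59: student then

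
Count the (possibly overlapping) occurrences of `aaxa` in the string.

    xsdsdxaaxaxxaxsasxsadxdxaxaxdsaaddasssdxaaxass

Sliding a length-4 window over the 46 characters (43 positions):
  position 7–10: aaxa
  position 41–44: aaxa

2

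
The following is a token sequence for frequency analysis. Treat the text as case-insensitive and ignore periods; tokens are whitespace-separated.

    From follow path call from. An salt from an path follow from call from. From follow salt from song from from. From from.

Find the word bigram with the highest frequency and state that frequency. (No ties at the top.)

Bigram frequencies (highest first):
  from from: 4
  from follow: 2
  call from: 2
  from an: 2
  salt from: 2
  follow path: 1
  … (9 more, each ≤ 1)

"from from", 4 times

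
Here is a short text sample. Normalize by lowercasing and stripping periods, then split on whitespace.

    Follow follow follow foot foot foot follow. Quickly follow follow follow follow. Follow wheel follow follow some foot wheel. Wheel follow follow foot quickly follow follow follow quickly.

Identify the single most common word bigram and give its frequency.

Bigram frequencies (highest first):
  follow follow: 10
  follow foot: 2
  foot foot: 2
  follow quickly: 2
  quickly follow: 2
  wheel follow: 2
  … (7 more, each ≤ 1)

"follow follow", 10 times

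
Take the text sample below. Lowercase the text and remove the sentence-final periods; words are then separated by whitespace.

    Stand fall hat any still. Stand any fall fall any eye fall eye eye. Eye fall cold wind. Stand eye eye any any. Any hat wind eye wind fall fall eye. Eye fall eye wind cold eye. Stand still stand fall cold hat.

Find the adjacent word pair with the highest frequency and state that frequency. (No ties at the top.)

"eye eye", 4 times

Bigram frequencies (highest first):
  eye eye: 4
  eye fall: 3
  fall eye: 3
  stand fall: 2
  still stand: 2
  fall fall: 2
  … (23 more, each ≤ 2)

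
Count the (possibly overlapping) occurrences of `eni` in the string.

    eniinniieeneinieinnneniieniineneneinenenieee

Sliding a length-3 window over the 44 characters (42 positions):
  position 1–3: eni
  position 21–23: eni
  position 25–27: eni
  position 39–41: eni

4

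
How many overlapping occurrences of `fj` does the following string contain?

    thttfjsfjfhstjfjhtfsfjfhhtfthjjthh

Sliding a length-2 window over the 34 characters (33 positions):
  position 5–6: fj
  position 8–9: fj
  position 15–16: fj
  position 21–22: fj

4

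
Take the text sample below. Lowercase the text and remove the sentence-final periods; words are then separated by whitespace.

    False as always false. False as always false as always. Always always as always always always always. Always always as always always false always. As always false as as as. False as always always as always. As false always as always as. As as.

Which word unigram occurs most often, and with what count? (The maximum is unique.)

"always", 20 times

Unigram frequencies (highest first):
  always: 20
  as: 16
  false: 8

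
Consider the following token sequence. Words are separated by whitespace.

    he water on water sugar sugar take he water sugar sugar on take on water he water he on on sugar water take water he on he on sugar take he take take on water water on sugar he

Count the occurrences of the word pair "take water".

Scanning the 38 overlapping bigram windows for "take water":
  position 23–24: take water

1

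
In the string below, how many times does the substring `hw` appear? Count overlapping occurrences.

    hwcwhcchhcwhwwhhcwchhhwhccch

3

Sliding a length-2 window over the 28 characters (27 positions):
  position 1–2: hw
  position 12–13: hw
  position 22–23: hw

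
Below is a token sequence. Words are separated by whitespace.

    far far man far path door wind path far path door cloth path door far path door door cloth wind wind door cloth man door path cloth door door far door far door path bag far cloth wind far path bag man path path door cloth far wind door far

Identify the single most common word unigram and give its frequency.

Unigram frequencies (highest first):
  door: 13
  far: 11
  path: 10
  cloth: 6
  wind: 5
  man: 3
  … (1 more, each ≤ 2)

"door", 13 times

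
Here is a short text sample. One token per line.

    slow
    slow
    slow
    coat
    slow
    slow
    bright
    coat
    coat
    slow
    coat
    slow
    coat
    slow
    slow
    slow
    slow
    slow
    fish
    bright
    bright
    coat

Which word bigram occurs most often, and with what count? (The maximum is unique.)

Bigram frequencies (highest first):
  slow slow: 7
  coat slow: 4
  slow coat: 3
  bright coat: 2
  slow bright: 1
  coat coat: 1
  … (3 more, each ≤ 1)

"slow slow", 7 times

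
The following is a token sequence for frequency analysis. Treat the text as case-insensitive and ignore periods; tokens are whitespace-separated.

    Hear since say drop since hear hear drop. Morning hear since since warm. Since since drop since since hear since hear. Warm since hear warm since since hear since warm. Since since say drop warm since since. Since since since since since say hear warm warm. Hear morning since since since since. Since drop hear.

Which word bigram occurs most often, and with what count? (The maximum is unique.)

"since since", 15 times

Bigram frequencies (highest first):
  since since: 15
  since hear: 5
  warm since: 5
  hear since: 4
  since say: 3
  hear warm: 3
  … (15 more, each ≤ 2)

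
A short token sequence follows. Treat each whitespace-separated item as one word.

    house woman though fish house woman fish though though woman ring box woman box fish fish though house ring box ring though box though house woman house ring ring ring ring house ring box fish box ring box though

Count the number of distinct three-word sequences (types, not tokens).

39 tokens → 37 trigram windows in total.
Repeated trigrams (each contributes count−1 duplicates):
  house ring box: 2
  ring ring ring: 2
2 duplicate windows → 37 − 2 = 35 distinct.

35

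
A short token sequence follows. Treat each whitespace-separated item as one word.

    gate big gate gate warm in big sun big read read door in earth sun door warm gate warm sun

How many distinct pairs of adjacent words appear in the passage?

18

20 tokens → 19 bigram windows in total.
Repeated bigrams (each contributes count−1 duplicates):
  gate warm: 2
1 duplicate windows → 19 − 1 = 18 distinct.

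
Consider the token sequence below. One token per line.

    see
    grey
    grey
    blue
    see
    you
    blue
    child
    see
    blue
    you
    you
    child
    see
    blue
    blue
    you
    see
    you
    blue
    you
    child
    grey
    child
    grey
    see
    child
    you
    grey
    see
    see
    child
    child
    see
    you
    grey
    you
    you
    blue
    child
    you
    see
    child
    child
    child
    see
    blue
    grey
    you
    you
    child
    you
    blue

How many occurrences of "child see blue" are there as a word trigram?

3

Scanning the 51 overlapping trigram windows for "child see blue":
  position 8–10: child see blue
  position 13–15: child see blue
  position 45–47: child see blue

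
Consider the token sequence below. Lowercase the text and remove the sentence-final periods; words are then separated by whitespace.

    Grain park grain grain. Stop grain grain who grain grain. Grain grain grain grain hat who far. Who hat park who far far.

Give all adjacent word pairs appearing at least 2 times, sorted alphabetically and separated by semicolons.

Bigram counts meeting the condition (at least 2 times):
  grain grain: 7
  who far: 2

grain grain; who far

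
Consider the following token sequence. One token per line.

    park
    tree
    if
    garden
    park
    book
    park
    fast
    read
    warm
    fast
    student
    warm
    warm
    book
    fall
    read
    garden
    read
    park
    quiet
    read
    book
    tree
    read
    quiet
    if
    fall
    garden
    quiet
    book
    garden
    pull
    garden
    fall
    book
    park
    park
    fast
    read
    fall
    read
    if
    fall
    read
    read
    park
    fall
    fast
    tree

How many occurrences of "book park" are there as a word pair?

2

Scanning the 49 overlapping bigram windows for "book park":
  position 6–7: book park
  position 36–37: book park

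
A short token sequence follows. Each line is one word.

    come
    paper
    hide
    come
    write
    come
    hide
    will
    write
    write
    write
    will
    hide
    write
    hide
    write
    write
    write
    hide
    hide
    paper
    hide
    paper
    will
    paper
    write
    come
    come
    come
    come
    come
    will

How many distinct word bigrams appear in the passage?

32 tokens → 31 bigram windows in total.
Repeated bigrams (each contributes count−1 duplicates):
  come come: 4
  write write: 4
  hide paper: 2
  hide write: 2
  paper hide: 2
  write come: 2
  write hide: 2
11 duplicate windows → 31 − 11 = 20 distinct.

20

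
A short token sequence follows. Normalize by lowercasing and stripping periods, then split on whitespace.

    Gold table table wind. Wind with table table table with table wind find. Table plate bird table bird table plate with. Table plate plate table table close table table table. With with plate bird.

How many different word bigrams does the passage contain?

34 tokens → 33 bigram windows in total.
Repeated bigrams (each contributes count−1 duplicates):
  table table: 6
  table plate: 3
  with table: 3
  bird table: 2
  plate bird: 2
  table wind: 2
  table with: 2
13 duplicate windows → 33 − 13 = 20 distinct.

20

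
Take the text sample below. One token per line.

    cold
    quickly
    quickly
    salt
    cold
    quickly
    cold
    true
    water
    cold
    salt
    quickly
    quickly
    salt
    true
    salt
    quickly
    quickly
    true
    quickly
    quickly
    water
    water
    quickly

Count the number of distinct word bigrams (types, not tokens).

17

24 tokens → 23 bigram windows in total.
Repeated bigrams (each contributes count−1 duplicates):
  quickly quickly: 4
  cold quickly: 2
  quickly salt: 2
  salt quickly: 2
6 duplicate windows → 23 − 6 = 17 distinct.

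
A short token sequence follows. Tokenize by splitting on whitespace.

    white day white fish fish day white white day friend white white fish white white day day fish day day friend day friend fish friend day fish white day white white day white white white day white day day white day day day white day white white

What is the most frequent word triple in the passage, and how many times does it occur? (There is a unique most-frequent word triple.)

Trigram frequencies (highest first):
  white day white: 5
  day white white: 4
  white white day: 4
  white day day: 3
  day white day: 3
  day day white: 2
  … (24 more, each ≤ 1)

"white day white", 5 times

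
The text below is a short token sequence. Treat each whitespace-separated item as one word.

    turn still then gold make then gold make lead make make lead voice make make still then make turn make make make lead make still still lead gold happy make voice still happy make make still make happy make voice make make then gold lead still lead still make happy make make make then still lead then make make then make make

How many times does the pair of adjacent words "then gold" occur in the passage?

3

Scanning the 61 overlapping bigram windows for "then gold":
  position 3–4: then gold
  position 6–7: then gold
  position 43–44: then gold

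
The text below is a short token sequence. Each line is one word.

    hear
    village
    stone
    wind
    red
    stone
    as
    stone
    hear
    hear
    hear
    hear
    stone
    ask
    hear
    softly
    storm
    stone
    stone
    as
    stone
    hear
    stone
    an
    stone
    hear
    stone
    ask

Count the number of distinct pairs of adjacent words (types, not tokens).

18

28 tokens → 27 bigram windows in total.
Repeated bigrams (each contributes count−1 duplicates):
  hear hear: 3
  hear stone: 3
  stone hear: 3
  as stone: 2
  stone as: 2
  stone ask: 2
9 duplicate windows → 27 − 9 = 18 distinct.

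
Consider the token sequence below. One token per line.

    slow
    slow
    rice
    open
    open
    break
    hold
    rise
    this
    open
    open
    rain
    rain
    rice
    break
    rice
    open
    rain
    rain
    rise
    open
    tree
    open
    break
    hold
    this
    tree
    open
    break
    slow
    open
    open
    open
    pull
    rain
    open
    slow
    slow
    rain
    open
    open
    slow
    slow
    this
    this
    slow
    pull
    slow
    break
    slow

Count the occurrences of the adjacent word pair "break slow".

Scanning the 49 overlapping bigram windows for "break slow":
  position 29–30: break slow
  position 49–50: break slow

2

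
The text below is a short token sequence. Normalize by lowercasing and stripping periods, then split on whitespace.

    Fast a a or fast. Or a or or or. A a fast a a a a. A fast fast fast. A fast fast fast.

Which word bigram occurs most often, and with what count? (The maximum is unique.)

"a a", 6 times

Bigram frequencies (highest first):
  a a: 6
  fast fast: 4
  fast a: 3
  a fast: 3
  a or: 2
  or a: 2
  … (3 more, each ≤ 2)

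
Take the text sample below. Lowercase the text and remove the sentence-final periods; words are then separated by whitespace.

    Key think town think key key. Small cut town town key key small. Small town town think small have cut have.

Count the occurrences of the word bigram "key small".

2

Scanning the 20 overlapping bigram windows for "key small":
  position 6–7: key small
  position 12–13: key small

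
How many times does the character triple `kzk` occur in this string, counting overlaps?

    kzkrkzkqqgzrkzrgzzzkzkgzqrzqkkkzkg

4

Sliding a length-3 window over the 34 characters (32 positions):
  position 1–3: kzk
  position 5–7: kzk
  position 20–22: kzk
  position 31–33: kzk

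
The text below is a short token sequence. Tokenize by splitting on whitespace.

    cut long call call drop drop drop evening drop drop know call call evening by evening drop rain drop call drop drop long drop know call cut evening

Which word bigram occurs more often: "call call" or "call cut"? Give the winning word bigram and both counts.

"call call": 2 occurrences
"call cut": 1 occurrence

"call call" (2 vs 1)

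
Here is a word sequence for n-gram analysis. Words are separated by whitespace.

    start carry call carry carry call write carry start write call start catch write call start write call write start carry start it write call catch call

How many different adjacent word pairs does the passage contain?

17

27 tokens → 26 bigram windows in total.
Repeated bigrams (each contributes count−1 duplicates):
  write call: 4
  call start: 2
  call write: 2
  carry call: 2
  carry start: 2
  start carry: 2
  start write: 2
9 duplicate windows → 26 − 9 = 17 distinct.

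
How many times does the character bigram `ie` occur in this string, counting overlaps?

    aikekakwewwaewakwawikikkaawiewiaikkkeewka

1

Sliding a length-2 window over the 41 characters (40 positions):
  position 28–29: ie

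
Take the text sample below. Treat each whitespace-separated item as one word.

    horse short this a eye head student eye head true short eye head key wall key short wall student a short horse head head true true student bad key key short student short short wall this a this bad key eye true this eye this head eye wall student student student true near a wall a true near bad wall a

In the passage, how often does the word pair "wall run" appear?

0

Scanning the 60 overlapping bigram windows for "wall run":
  (none found)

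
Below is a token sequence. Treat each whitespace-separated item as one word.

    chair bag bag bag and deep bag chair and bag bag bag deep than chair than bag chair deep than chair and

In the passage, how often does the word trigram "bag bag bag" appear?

Scanning the 20 overlapping trigram windows for "bag bag bag":
  position 2–4: bag bag bag
  position 10–12: bag bag bag

2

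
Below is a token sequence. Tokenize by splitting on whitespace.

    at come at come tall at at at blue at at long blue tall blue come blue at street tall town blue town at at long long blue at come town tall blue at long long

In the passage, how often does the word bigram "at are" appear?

Scanning the 35 overlapping bigram windows for "at are":
  (none found)

0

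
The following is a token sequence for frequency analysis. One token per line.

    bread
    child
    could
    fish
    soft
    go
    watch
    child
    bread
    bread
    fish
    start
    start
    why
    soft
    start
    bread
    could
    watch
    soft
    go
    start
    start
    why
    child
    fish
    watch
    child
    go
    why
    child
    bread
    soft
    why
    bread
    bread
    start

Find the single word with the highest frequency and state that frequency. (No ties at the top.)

Unigram frequencies (highest first):
  bread: 7
  start: 6
  child: 5
  soft: 4
  why: 4
  fish: 3
  … (3 more, each ≤ 3)

"bread", 7 times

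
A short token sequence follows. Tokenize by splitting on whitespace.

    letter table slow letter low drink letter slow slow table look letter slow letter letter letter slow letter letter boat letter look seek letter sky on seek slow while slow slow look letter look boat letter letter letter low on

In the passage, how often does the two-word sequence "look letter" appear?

2

Scanning the 39 overlapping bigram windows for "look letter":
  position 11–12: look letter
  position 32–33: look letter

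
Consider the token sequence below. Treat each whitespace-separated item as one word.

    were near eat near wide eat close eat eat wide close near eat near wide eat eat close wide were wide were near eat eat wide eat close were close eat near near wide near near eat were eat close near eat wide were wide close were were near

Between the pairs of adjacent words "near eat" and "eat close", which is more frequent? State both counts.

"near eat" (5 vs 4)

"near eat": 5 occurrences
"eat close": 4 occurrences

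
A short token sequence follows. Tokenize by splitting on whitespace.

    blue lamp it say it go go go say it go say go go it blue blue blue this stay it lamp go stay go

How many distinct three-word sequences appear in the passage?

22

25 tokens → 23 trigram windows in total.
Repeated trigrams (each contributes count−1 duplicates):
  say it go: 2
1 duplicate windows → 23 − 1 = 22 distinct.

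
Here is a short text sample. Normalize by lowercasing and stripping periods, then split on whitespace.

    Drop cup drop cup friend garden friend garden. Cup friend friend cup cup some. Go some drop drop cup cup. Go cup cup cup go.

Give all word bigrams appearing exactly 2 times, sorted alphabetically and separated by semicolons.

cup friend; cup go; friend garden

Bigram counts meeting the condition (exactly 2 times):
  cup friend: 2
  cup go: 2
  friend garden: 2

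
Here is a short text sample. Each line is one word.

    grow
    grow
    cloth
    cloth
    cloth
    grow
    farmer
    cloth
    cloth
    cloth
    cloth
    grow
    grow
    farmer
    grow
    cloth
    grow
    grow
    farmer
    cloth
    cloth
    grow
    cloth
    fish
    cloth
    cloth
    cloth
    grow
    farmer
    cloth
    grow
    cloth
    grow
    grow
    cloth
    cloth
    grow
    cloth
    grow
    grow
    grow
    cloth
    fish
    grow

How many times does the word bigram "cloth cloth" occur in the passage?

Scanning the 43 overlapping bigram windows for "cloth cloth":
  position 3–4: cloth cloth
  position 4–5: cloth cloth
  position 8–9: cloth cloth
  position 9–10: cloth cloth
  position 10–11: cloth cloth
  position 20–21: cloth cloth
  position 25–26: cloth cloth
  position 26–27: cloth cloth
  position 35–36: cloth cloth

9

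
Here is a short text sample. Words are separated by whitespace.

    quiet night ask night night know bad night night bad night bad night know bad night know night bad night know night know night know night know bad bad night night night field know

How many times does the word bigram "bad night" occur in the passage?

6

Scanning the 33 overlapping bigram windows for "bad night":
  position 7–8: bad night
  position 10–11: bad night
  position 12–13: bad night
  position 15–16: bad night
  position 19–20: bad night
  position 29–30: bad night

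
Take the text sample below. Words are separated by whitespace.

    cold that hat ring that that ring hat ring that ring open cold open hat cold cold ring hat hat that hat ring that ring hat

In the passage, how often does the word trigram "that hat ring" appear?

Scanning the 24 overlapping trigram windows for "that hat ring":
  position 2–4: that hat ring
  position 21–23: that hat ring

2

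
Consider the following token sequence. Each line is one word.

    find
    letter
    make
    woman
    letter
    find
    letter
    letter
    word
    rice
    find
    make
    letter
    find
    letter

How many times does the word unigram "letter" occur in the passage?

6

Scanning the 15 tokens for "letter":
  position 2: letter
  position 5: letter
  position 7: letter
  position 8: letter
  position 13: letter
  position 15: letter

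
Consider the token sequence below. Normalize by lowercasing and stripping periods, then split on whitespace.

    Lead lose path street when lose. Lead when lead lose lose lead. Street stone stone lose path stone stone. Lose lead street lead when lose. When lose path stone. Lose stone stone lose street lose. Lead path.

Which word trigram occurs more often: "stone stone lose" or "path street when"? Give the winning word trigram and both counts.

"stone stone lose": 3 occurrences
"path street when": 1 occurrence

"stone stone lose" (3 vs 1)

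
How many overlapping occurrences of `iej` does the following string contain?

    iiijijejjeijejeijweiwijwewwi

0

Sliding a length-3 window over the 28 characters (26 positions):
  (no match at any position)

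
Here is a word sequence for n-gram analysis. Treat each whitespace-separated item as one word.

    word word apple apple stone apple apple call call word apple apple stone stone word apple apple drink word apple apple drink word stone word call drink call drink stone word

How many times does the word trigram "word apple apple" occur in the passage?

Scanning the 29 overlapping trigram windows for "word apple apple":
  position 2–4: word apple apple
  position 10–12: word apple apple
  position 15–17: word apple apple
  position 19–21: word apple apple

4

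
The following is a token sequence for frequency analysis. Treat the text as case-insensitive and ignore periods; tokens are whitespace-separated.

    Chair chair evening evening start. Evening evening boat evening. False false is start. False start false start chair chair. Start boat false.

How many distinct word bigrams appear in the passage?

17

22 tokens → 21 bigram windows in total.
Repeated bigrams (each contributes count−1 duplicates):
  chair chair: 2
  evening evening: 2
  false start: 2
  start false: 2
4 duplicate windows → 21 − 4 = 17 distinct.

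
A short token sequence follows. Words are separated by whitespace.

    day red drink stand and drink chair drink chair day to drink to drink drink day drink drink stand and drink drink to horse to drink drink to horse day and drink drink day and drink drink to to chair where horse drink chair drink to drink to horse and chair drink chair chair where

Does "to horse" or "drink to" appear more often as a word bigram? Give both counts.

"drink to" (6 vs 3)

"to horse": 3 occurrences
"drink to": 6 occurrences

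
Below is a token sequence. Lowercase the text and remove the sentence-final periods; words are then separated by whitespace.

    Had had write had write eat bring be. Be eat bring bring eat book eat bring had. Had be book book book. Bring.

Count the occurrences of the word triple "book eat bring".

Scanning the 21 overlapping trigram windows for "book eat bring":
  position 14–16: book eat bring

1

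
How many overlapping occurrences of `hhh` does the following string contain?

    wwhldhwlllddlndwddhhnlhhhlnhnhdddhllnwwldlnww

Sliding a length-3 window over the 45 characters (43 positions):
  position 23–25: hhh

1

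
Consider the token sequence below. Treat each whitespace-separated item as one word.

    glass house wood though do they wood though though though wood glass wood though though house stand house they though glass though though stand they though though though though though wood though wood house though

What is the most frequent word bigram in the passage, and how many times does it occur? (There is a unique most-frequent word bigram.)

Bigram frequencies (highest first):
  though though: 8
  wood though: 4
  though wood: 3
  they though: 2
  glass house: 1
  house wood: 1
  … (15 more, each ≤ 1)

"though though", 8 times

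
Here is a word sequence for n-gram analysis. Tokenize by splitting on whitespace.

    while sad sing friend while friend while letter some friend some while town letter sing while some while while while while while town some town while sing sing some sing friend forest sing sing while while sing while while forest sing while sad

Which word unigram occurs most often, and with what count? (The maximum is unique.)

Unigram frequencies (highest first):
  while: 16
  sing: 9
  some: 5
  friend: 4
  town: 3
  sad: 2
  … (2 more, each ≤ 2)

"while", 16 times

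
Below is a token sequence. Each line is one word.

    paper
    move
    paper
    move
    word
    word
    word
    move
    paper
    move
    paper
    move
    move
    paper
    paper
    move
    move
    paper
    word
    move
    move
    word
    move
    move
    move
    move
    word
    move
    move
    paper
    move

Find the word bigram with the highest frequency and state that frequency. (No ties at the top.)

"move move", 7 times

Bigram frequencies (highest first):
  move move: 7
  paper move: 6
  move paper: 6
  word move: 4
  move word: 3
  word word: 2
  … (2 more, each ≤ 1)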